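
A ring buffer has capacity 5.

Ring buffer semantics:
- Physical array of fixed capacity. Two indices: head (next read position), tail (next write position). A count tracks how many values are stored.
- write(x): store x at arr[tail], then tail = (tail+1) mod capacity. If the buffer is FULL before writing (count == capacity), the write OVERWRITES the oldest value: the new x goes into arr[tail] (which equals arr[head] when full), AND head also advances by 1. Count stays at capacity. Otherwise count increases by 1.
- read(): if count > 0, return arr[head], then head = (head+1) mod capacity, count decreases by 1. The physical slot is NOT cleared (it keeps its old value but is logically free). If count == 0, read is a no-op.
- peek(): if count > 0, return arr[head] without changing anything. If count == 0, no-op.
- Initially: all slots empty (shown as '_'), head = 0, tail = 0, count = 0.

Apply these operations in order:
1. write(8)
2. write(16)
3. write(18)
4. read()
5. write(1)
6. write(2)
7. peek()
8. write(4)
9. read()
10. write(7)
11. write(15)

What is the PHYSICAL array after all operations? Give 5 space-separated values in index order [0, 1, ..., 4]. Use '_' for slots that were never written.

After op 1 (write(8)): arr=[8 _ _ _ _] head=0 tail=1 count=1
After op 2 (write(16)): arr=[8 16 _ _ _] head=0 tail=2 count=2
After op 3 (write(18)): arr=[8 16 18 _ _] head=0 tail=3 count=3
After op 4 (read()): arr=[8 16 18 _ _] head=1 tail=3 count=2
After op 5 (write(1)): arr=[8 16 18 1 _] head=1 tail=4 count=3
After op 6 (write(2)): arr=[8 16 18 1 2] head=1 tail=0 count=4
After op 7 (peek()): arr=[8 16 18 1 2] head=1 tail=0 count=4
After op 8 (write(4)): arr=[4 16 18 1 2] head=1 tail=1 count=5
After op 9 (read()): arr=[4 16 18 1 2] head=2 tail=1 count=4
After op 10 (write(7)): arr=[4 7 18 1 2] head=2 tail=2 count=5
After op 11 (write(15)): arr=[4 7 15 1 2] head=3 tail=3 count=5

Answer: 4 7 15 1 2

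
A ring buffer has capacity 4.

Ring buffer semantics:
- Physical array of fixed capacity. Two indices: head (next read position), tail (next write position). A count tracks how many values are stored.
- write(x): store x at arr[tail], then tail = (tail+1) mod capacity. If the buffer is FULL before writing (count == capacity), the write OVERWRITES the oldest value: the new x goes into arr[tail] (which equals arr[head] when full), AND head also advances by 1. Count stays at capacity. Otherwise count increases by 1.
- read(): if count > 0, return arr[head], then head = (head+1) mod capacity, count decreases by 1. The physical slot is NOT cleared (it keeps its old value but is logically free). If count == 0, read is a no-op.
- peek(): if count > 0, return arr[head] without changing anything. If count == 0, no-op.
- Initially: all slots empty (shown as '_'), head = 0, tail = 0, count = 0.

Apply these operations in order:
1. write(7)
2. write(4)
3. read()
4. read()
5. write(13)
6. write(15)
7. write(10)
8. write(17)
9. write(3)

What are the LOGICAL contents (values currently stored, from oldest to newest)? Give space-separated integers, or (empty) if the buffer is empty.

Answer: 15 10 17 3

Derivation:
After op 1 (write(7)): arr=[7 _ _ _] head=0 tail=1 count=1
After op 2 (write(4)): arr=[7 4 _ _] head=0 tail=2 count=2
After op 3 (read()): arr=[7 4 _ _] head=1 tail=2 count=1
After op 4 (read()): arr=[7 4 _ _] head=2 tail=2 count=0
After op 5 (write(13)): arr=[7 4 13 _] head=2 tail=3 count=1
After op 6 (write(15)): arr=[7 4 13 15] head=2 tail=0 count=2
After op 7 (write(10)): arr=[10 4 13 15] head=2 tail=1 count=3
After op 8 (write(17)): arr=[10 17 13 15] head=2 tail=2 count=4
After op 9 (write(3)): arr=[10 17 3 15] head=3 tail=3 count=4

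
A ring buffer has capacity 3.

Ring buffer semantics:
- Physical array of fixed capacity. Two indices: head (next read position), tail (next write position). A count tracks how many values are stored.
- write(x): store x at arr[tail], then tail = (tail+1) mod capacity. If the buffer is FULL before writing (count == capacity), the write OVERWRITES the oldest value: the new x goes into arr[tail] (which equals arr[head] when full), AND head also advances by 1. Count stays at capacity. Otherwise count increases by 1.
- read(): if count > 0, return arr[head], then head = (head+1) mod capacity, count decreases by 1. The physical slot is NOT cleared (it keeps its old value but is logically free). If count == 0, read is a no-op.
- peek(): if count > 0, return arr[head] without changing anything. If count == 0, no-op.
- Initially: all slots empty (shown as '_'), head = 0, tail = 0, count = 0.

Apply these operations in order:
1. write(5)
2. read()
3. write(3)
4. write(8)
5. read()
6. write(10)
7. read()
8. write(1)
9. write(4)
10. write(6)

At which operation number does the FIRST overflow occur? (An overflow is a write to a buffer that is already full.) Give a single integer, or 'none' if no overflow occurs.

After op 1 (write(5)): arr=[5 _ _] head=0 tail=1 count=1
After op 2 (read()): arr=[5 _ _] head=1 tail=1 count=0
After op 3 (write(3)): arr=[5 3 _] head=1 tail=2 count=1
After op 4 (write(8)): arr=[5 3 8] head=1 tail=0 count=2
After op 5 (read()): arr=[5 3 8] head=2 tail=0 count=1
After op 6 (write(10)): arr=[10 3 8] head=2 tail=1 count=2
After op 7 (read()): arr=[10 3 8] head=0 tail=1 count=1
After op 8 (write(1)): arr=[10 1 8] head=0 tail=2 count=2
After op 9 (write(4)): arr=[10 1 4] head=0 tail=0 count=3
After op 10 (write(6)): arr=[6 1 4] head=1 tail=1 count=3

Answer: 10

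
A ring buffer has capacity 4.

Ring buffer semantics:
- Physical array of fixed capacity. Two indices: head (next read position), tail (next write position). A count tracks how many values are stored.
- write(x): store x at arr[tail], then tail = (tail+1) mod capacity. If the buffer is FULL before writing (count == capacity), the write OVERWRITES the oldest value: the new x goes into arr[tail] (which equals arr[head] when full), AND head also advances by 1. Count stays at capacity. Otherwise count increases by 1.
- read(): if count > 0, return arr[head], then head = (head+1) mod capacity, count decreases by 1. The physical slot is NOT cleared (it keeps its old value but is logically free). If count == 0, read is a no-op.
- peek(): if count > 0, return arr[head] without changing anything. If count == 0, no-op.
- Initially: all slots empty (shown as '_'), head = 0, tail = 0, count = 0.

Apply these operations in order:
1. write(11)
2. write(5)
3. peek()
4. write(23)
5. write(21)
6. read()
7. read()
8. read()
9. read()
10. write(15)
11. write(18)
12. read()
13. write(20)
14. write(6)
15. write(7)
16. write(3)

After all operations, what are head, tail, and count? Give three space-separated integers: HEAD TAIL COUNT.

After op 1 (write(11)): arr=[11 _ _ _] head=0 tail=1 count=1
After op 2 (write(5)): arr=[11 5 _ _] head=0 tail=2 count=2
After op 3 (peek()): arr=[11 5 _ _] head=0 tail=2 count=2
After op 4 (write(23)): arr=[11 5 23 _] head=0 tail=3 count=3
After op 5 (write(21)): arr=[11 5 23 21] head=0 tail=0 count=4
After op 6 (read()): arr=[11 5 23 21] head=1 tail=0 count=3
After op 7 (read()): arr=[11 5 23 21] head=2 tail=0 count=2
After op 8 (read()): arr=[11 5 23 21] head=3 tail=0 count=1
After op 9 (read()): arr=[11 5 23 21] head=0 tail=0 count=0
After op 10 (write(15)): arr=[15 5 23 21] head=0 tail=1 count=1
After op 11 (write(18)): arr=[15 18 23 21] head=0 tail=2 count=2
After op 12 (read()): arr=[15 18 23 21] head=1 tail=2 count=1
After op 13 (write(20)): arr=[15 18 20 21] head=1 tail=3 count=2
After op 14 (write(6)): arr=[15 18 20 6] head=1 tail=0 count=3
After op 15 (write(7)): arr=[7 18 20 6] head=1 tail=1 count=4
After op 16 (write(3)): arr=[7 3 20 6] head=2 tail=2 count=4

Answer: 2 2 4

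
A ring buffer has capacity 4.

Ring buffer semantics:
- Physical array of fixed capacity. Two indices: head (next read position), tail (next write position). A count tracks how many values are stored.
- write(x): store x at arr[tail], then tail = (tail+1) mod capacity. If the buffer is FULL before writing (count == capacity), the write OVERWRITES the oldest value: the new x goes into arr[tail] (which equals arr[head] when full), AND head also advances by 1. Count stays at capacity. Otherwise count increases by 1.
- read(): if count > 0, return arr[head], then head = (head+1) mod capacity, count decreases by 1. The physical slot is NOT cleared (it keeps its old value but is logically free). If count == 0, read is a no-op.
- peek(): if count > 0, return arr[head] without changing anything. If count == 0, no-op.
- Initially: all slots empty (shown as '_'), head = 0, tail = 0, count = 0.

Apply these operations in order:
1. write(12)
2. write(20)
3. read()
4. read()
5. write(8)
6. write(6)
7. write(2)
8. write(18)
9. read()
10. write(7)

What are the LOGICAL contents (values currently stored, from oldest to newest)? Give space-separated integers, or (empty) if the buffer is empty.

After op 1 (write(12)): arr=[12 _ _ _] head=0 tail=1 count=1
After op 2 (write(20)): arr=[12 20 _ _] head=0 tail=2 count=2
After op 3 (read()): arr=[12 20 _ _] head=1 tail=2 count=1
After op 4 (read()): arr=[12 20 _ _] head=2 tail=2 count=0
After op 5 (write(8)): arr=[12 20 8 _] head=2 tail=3 count=1
After op 6 (write(6)): arr=[12 20 8 6] head=2 tail=0 count=2
After op 7 (write(2)): arr=[2 20 8 6] head=2 tail=1 count=3
After op 8 (write(18)): arr=[2 18 8 6] head=2 tail=2 count=4
After op 9 (read()): arr=[2 18 8 6] head=3 tail=2 count=3
After op 10 (write(7)): arr=[2 18 7 6] head=3 tail=3 count=4

Answer: 6 2 18 7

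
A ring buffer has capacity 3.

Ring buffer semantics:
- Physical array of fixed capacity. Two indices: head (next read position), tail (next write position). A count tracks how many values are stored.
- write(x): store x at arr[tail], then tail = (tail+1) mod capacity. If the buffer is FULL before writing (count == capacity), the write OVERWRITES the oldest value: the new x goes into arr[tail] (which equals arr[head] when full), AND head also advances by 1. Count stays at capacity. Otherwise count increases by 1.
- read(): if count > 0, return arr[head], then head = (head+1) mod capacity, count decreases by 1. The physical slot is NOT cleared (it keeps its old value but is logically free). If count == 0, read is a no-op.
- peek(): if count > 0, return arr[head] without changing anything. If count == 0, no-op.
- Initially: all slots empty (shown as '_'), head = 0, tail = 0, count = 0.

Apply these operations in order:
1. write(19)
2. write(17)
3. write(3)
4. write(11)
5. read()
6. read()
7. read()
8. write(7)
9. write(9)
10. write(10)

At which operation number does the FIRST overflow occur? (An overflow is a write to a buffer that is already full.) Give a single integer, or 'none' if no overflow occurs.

Answer: 4

Derivation:
After op 1 (write(19)): arr=[19 _ _] head=0 tail=1 count=1
After op 2 (write(17)): arr=[19 17 _] head=0 tail=2 count=2
After op 3 (write(3)): arr=[19 17 3] head=0 tail=0 count=3
After op 4 (write(11)): arr=[11 17 3] head=1 tail=1 count=3
After op 5 (read()): arr=[11 17 3] head=2 tail=1 count=2
After op 6 (read()): arr=[11 17 3] head=0 tail=1 count=1
After op 7 (read()): arr=[11 17 3] head=1 tail=1 count=0
After op 8 (write(7)): arr=[11 7 3] head=1 tail=2 count=1
After op 9 (write(9)): arr=[11 7 9] head=1 tail=0 count=2
After op 10 (write(10)): arr=[10 7 9] head=1 tail=1 count=3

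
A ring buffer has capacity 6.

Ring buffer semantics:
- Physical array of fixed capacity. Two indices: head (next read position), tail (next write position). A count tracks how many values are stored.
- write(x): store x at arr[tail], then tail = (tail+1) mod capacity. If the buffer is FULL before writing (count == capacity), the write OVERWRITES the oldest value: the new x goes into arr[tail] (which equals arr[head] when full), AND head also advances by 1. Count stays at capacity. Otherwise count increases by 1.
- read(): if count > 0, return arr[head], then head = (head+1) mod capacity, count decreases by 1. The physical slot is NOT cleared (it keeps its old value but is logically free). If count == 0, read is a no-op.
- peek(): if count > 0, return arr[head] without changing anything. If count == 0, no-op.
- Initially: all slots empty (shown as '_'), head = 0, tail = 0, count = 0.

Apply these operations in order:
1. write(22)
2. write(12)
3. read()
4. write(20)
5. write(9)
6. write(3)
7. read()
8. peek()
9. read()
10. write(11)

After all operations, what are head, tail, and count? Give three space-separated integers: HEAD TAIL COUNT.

After op 1 (write(22)): arr=[22 _ _ _ _ _] head=0 tail=1 count=1
After op 2 (write(12)): arr=[22 12 _ _ _ _] head=0 tail=2 count=2
After op 3 (read()): arr=[22 12 _ _ _ _] head=1 tail=2 count=1
After op 4 (write(20)): arr=[22 12 20 _ _ _] head=1 tail=3 count=2
After op 5 (write(9)): arr=[22 12 20 9 _ _] head=1 tail=4 count=3
After op 6 (write(3)): arr=[22 12 20 9 3 _] head=1 tail=5 count=4
After op 7 (read()): arr=[22 12 20 9 3 _] head=2 tail=5 count=3
After op 8 (peek()): arr=[22 12 20 9 3 _] head=2 tail=5 count=3
After op 9 (read()): arr=[22 12 20 9 3 _] head=3 tail=5 count=2
After op 10 (write(11)): arr=[22 12 20 9 3 11] head=3 tail=0 count=3

Answer: 3 0 3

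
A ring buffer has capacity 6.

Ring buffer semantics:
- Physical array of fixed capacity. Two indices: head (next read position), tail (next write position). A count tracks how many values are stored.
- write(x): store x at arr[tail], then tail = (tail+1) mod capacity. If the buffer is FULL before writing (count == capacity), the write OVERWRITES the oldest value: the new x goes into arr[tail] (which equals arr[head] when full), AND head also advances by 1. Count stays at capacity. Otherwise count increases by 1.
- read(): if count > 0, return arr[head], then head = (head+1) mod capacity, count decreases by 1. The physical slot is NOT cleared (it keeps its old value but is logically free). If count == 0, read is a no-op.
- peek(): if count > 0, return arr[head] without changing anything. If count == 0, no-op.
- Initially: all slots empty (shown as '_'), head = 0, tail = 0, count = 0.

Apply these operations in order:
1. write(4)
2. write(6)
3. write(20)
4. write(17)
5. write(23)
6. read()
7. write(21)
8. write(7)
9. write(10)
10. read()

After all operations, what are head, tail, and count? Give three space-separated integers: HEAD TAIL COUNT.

After op 1 (write(4)): arr=[4 _ _ _ _ _] head=0 tail=1 count=1
After op 2 (write(6)): arr=[4 6 _ _ _ _] head=0 tail=2 count=2
After op 3 (write(20)): arr=[4 6 20 _ _ _] head=0 tail=3 count=3
After op 4 (write(17)): arr=[4 6 20 17 _ _] head=0 tail=4 count=4
After op 5 (write(23)): arr=[4 6 20 17 23 _] head=0 tail=5 count=5
After op 6 (read()): arr=[4 6 20 17 23 _] head=1 tail=5 count=4
After op 7 (write(21)): arr=[4 6 20 17 23 21] head=1 tail=0 count=5
After op 8 (write(7)): arr=[7 6 20 17 23 21] head=1 tail=1 count=6
After op 9 (write(10)): arr=[7 10 20 17 23 21] head=2 tail=2 count=6
After op 10 (read()): arr=[7 10 20 17 23 21] head=3 tail=2 count=5

Answer: 3 2 5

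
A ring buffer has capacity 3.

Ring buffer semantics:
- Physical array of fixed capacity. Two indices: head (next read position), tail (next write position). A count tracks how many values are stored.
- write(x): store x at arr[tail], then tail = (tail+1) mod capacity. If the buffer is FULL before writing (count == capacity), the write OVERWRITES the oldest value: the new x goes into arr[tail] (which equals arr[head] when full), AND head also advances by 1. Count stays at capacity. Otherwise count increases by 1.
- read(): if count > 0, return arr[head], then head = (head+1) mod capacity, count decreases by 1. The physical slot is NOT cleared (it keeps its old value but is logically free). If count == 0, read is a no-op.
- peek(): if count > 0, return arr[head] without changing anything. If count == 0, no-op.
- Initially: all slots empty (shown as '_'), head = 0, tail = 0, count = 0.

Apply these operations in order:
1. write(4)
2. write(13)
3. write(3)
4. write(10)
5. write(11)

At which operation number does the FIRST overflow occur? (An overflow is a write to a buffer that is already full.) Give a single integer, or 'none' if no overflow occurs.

Answer: 4

Derivation:
After op 1 (write(4)): arr=[4 _ _] head=0 tail=1 count=1
After op 2 (write(13)): arr=[4 13 _] head=0 tail=2 count=2
After op 3 (write(3)): arr=[4 13 3] head=0 tail=0 count=3
After op 4 (write(10)): arr=[10 13 3] head=1 tail=1 count=3
After op 5 (write(11)): arr=[10 11 3] head=2 tail=2 count=3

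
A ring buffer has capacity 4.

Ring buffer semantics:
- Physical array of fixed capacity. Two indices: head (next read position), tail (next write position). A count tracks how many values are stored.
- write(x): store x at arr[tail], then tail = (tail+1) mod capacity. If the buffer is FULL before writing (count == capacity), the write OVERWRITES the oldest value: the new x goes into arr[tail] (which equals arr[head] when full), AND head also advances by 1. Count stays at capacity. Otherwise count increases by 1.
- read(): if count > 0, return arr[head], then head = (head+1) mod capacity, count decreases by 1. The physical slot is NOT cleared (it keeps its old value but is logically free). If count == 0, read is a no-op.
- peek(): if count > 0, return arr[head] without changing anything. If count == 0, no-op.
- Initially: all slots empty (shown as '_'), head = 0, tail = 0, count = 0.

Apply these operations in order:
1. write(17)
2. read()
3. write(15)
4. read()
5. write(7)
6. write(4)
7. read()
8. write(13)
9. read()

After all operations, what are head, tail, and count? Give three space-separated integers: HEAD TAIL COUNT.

Answer: 0 1 1

Derivation:
After op 1 (write(17)): arr=[17 _ _ _] head=0 tail=1 count=1
After op 2 (read()): arr=[17 _ _ _] head=1 tail=1 count=0
After op 3 (write(15)): arr=[17 15 _ _] head=1 tail=2 count=1
After op 4 (read()): arr=[17 15 _ _] head=2 tail=2 count=0
After op 5 (write(7)): arr=[17 15 7 _] head=2 tail=3 count=1
After op 6 (write(4)): arr=[17 15 7 4] head=2 tail=0 count=2
After op 7 (read()): arr=[17 15 7 4] head=3 tail=0 count=1
After op 8 (write(13)): arr=[13 15 7 4] head=3 tail=1 count=2
After op 9 (read()): arr=[13 15 7 4] head=0 tail=1 count=1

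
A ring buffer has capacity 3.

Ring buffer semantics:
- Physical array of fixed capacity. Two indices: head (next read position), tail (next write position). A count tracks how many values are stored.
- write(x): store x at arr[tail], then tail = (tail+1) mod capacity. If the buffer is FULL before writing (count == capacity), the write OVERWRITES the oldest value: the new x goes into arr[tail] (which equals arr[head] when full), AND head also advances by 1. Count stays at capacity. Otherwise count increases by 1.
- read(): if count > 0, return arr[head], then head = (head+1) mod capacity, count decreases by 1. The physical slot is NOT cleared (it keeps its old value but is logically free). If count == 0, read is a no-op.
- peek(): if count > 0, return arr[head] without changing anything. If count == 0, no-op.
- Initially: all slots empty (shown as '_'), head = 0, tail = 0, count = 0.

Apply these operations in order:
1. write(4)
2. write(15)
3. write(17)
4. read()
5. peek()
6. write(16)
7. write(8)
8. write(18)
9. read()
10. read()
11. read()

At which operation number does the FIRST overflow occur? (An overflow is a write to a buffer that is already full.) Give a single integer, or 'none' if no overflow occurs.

Answer: 7

Derivation:
After op 1 (write(4)): arr=[4 _ _] head=0 tail=1 count=1
After op 2 (write(15)): arr=[4 15 _] head=0 tail=2 count=2
After op 3 (write(17)): arr=[4 15 17] head=0 tail=0 count=3
After op 4 (read()): arr=[4 15 17] head=1 tail=0 count=2
After op 5 (peek()): arr=[4 15 17] head=1 tail=0 count=2
After op 6 (write(16)): arr=[16 15 17] head=1 tail=1 count=3
After op 7 (write(8)): arr=[16 8 17] head=2 tail=2 count=3
After op 8 (write(18)): arr=[16 8 18] head=0 tail=0 count=3
After op 9 (read()): arr=[16 8 18] head=1 tail=0 count=2
After op 10 (read()): arr=[16 8 18] head=2 tail=0 count=1
After op 11 (read()): arr=[16 8 18] head=0 tail=0 count=0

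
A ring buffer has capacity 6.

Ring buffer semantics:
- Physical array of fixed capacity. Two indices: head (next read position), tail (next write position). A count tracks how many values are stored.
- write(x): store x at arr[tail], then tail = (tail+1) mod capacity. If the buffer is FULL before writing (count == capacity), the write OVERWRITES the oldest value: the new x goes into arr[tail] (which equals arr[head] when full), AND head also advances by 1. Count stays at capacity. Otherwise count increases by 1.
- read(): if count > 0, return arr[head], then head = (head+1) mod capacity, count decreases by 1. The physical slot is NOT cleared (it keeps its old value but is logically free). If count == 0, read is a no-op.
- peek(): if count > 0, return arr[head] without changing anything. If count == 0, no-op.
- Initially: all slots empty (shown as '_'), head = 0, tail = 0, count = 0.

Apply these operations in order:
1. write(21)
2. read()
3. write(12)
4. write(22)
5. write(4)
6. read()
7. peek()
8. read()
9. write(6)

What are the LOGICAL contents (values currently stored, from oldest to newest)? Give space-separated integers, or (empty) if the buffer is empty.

Answer: 4 6

Derivation:
After op 1 (write(21)): arr=[21 _ _ _ _ _] head=0 tail=1 count=1
After op 2 (read()): arr=[21 _ _ _ _ _] head=1 tail=1 count=0
After op 3 (write(12)): arr=[21 12 _ _ _ _] head=1 tail=2 count=1
After op 4 (write(22)): arr=[21 12 22 _ _ _] head=1 tail=3 count=2
After op 5 (write(4)): arr=[21 12 22 4 _ _] head=1 tail=4 count=3
After op 6 (read()): arr=[21 12 22 4 _ _] head=2 tail=4 count=2
After op 7 (peek()): arr=[21 12 22 4 _ _] head=2 tail=4 count=2
After op 8 (read()): arr=[21 12 22 4 _ _] head=3 tail=4 count=1
After op 9 (write(6)): arr=[21 12 22 4 6 _] head=3 tail=5 count=2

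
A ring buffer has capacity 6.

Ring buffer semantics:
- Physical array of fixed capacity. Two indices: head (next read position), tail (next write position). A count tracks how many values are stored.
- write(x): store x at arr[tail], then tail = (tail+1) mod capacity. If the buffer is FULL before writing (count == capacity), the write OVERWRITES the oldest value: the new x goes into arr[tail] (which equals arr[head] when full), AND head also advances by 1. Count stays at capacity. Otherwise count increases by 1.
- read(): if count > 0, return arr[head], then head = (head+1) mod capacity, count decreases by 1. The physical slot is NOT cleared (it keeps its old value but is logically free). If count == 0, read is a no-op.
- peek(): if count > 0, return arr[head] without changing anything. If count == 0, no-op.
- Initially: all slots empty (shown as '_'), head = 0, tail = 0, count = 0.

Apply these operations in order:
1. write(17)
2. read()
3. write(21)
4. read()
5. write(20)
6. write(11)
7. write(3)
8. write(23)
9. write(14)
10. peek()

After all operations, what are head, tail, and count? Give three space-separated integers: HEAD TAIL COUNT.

After op 1 (write(17)): arr=[17 _ _ _ _ _] head=0 tail=1 count=1
After op 2 (read()): arr=[17 _ _ _ _ _] head=1 tail=1 count=0
After op 3 (write(21)): arr=[17 21 _ _ _ _] head=1 tail=2 count=1
After op 4 (read()): arr=[17 21 _ _ _ _] head=2 tail=2 count=0
After op 5 (write(20)): arr=[17 21 20 _ _ _] head=2 tail=3 count=1
After op 6 (write(11)): arr=[17 21 20 11 _ _] head=2 tail=4 count=2
After op 7 (write(3)): arr=[17 21 20 11 3 _] head=2 tail=5 count=3
After op 8 (write(23)): arr=[17 21 20 11 3 23] head=2 tail=0 count=4
After op 9 (write(14)): arr=[14 21 20 11 3 23] head=2 tail=1 count=5
After op 10 (peek()): arr=[14 21 20 11 3 23] head=2 tail=1 count=5

Answer: 2 1 5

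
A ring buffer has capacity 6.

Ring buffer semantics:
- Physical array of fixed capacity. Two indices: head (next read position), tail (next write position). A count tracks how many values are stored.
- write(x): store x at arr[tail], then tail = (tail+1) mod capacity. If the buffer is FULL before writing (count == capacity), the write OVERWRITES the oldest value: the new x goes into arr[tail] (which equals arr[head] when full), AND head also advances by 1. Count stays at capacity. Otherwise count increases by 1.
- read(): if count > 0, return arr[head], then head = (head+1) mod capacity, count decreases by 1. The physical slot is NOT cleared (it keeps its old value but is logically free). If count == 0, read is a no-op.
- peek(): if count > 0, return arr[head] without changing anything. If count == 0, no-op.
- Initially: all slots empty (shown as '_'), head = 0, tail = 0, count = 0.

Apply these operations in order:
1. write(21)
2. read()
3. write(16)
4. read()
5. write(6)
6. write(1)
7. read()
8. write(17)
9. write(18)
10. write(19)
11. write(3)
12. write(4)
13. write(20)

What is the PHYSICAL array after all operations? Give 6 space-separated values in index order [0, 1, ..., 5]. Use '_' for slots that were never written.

After op 1 (write(21)): arr=[21 _ _ _ _ _] head=0 tail=1 count=1
After op 2 (read()): arr=[21 _ _ _ _ _] head=1 tail=1 count=0
After op 3 (write(16)): arr=[21 16 _ _ _ _] head=1 tail=2 count=1
After op 4 (read()): arr=[21 16 _ _ _ _] head=2 tail=2 count=0
After op 5 (write(6)): arr=[21 16 6 _ _ _] head=2 tail=3 count=1
After op 6 (write(1)): arr=[21 16 6 1 _ _] head=2 tail=4 count=2
After op 7 (read()): arr=[21 16 6 1 _ _] head=3 tail=4 count=1
After op 8 (write(17)): arr=[21 16 6 1 17 _] head=3 tail=5 count=2
After op 9 (write(18)): arr=[21 16 6 1 17 18] head=3 tail=0 count=3
After op 10 (write(19)): arr=[19 16 6 1 17 18] head=3 tail=1 count=4
After op 11 (write(3)): arr=[19 3 6 1 17 18] head=3 tail=2 count=5
After op 12 (write(4)): arr=[19 3 4 1 17 18] head=3 tail=3 count=6
After op 13 (write(20)): arr=[19 3 4 20 17 18] head=4 tail=4 count=6

Answer: 19 3 4 20 17 18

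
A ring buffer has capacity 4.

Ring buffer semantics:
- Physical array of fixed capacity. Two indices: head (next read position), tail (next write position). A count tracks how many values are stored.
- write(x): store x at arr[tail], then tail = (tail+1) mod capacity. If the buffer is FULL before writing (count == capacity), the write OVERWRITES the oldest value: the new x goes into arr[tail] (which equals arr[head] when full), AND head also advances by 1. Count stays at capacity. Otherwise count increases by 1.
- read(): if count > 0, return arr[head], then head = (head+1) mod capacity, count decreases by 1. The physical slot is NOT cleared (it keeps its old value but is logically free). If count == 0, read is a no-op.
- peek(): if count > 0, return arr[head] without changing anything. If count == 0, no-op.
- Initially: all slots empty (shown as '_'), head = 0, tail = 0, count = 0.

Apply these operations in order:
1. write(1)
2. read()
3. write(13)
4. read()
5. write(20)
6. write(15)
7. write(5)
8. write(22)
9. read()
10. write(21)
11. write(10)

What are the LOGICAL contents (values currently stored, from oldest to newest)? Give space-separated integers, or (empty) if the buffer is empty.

Answer: 5 22 21 10

Derivation:
After op 1 (write(1)): arr=[1 _ _ _] head=0 tail=1 count=1
After op 2 (read()): arr=[1 _ _ _] head=1 tail=1 count=0
After op 3 (write(13)): arr=[1 13 _ _] head=1 tail=2 count=1
After op 4 (read()): arr=[1 13 _ _] head=2 tail=2 count=0
After op 5 (write(20)): arr=[1 13 20 _] head=2 tail=3 count=1
After op 6 (write(15)): arr=[1 13 20 15] head=2 tail=0 count=2
After op 7 (write(5)): arr=[5 13 20 15] head=2 tail=1 count=3
After op 8 (write(22)): arr=[5 22 20 15] head=2 tail=2 count=4
After op 9 (read()): arr=[5 22 20 15] head=3 tail=2 count=3
After op 10 (write(21)): arr=[5 22 21 15] head=3 tail=3 count=4
After op 11 (write(10)): arr=[5 22 21 10] head=0 tail=0 count=4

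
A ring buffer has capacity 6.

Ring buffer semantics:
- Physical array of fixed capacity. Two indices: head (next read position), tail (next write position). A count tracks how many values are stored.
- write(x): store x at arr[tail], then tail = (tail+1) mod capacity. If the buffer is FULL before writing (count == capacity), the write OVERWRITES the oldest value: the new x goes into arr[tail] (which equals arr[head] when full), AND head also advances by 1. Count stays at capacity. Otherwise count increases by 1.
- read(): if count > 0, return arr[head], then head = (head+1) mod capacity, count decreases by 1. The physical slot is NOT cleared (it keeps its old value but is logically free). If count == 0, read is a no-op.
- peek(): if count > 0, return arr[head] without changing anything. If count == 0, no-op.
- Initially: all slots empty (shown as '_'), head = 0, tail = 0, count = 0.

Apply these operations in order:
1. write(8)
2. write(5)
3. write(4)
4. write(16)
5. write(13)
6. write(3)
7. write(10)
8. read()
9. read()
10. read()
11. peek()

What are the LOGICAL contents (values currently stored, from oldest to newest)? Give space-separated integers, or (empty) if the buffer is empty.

After op 1 (write(8)): arr=[8 _ _ _ _ _] head=0 tail=1 count=1
After op 2 (write(5)): arr=[8 5 _ _ _ _] head=0 tail=2 count=2
After op 3 (write(4)): arr=[8 5 4 _ _ _] head=0 tail=3 count=3
After op 4 (write(16)): arr=[8 5 4 16 _ _] head=0 tail=4 count=4
After op 5 (write(13)): arr=[8 5 4 16 13 _] head=0 tail=5 count=5
After op 6 (write(3)): arr=[8 5 4 16 13 3] head=0 tail=0 count=6
After op 7 (write(10)): arr=[10 5 4 16 13 3] head=1 tail=1 count=6
After op 8 (read()): arr=[10 5 4 16 13 3] head=2 tail=1 count=5
After op 9 (read()): arr=[10 5 4 16 13 3] head=3 tail=1 count=4
After op 10 (read()): arr=[10 5 4 16 13 3] head=4 tail=1 count=3
After op 11 (peek()): arr=[10 5 4 16 13 3] head=4 tail=1 count=3

Answer: 13 3 10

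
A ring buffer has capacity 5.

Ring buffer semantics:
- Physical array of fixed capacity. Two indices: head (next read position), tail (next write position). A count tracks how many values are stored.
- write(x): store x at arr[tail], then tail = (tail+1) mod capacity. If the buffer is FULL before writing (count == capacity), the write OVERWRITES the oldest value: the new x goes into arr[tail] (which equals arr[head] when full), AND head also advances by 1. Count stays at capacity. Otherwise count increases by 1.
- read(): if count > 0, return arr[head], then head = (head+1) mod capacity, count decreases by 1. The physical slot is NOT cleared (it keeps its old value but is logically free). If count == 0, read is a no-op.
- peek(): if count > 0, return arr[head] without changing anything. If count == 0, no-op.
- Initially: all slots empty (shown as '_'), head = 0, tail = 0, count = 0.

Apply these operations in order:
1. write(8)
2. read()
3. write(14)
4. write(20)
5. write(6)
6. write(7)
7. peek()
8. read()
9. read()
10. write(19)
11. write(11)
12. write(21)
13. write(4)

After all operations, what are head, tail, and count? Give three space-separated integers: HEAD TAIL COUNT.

After op 1 (write(8)): arr=[8 _ _ _ _] head=0 tail=1 count=1
After op 2 (read()): arr=[8 _ _ _ _] head=1 tail=1 count=0
After op 3 (write(14)): arr=[8 14 _ _ _] head=1 tail=2 count=1
After op 4 (write(20)): arr=[8 14 20 _ _] head=1 tail=3 count=2
After op 5 (write(6)): arr=[8 14 20 6 _] head=1 tail=4 count=3
After op 6 (write(7)): arr=[8 14 20 6 7] head=1 tail=0 count=4
After op 7 (peek()): arr=[8 14 20 6 7] head=1 tail=0 count=4
After op 8 (read()): arr=[8 14 20 6 7] head=2 tail=0 count=3
After op 9 (read()): arr=[8 14 20 6 7] head=3 tail=0 count=2
After op 10 (write(19)): arr=[19 14 20 6 7] head=3 tail=1 count=3
After op 11 (write(11)): arr=[19 11 20 6 7] head=3 tail=2 count=4
After op 12 (write(21)): arr=[19 11 21 6 7] head=3 tail=3 count=5
After op 13 (write(4)): arr=[19 11 21 4 7] head=4 tail=4 count=5

Answer: 4 4 5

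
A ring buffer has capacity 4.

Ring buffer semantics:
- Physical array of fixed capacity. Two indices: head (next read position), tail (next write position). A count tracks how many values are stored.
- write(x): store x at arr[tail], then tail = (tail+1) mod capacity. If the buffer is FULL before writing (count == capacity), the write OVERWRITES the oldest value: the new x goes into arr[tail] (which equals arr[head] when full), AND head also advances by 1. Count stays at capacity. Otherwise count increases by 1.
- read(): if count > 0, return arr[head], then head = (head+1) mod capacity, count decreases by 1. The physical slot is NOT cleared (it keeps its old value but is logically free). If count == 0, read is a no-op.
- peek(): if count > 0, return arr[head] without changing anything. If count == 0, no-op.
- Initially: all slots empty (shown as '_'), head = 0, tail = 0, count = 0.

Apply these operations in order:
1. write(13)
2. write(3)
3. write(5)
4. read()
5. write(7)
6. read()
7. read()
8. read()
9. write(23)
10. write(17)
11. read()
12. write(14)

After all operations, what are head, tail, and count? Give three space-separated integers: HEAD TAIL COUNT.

Answer: 1 3 2

Derivation:
After op 1 (write(13)): arr=[13 _ _ _] head=0 tail=1 count=1
After op 2 (write(3)): arr=[13 3 _ _] head=0 tail=2 count=2
After op 3 (write(5)): arr=[13 3 5 _] head=0 tail=3 count=3
After op 4 (read()): arr=[13 3 5 _] head=1 tail=3 count=2
After op 5 (write(7)): arr=[13 3 5 7] head=1 tail=0 count=3
After op 6 (read()): arr=[13 3 5 7] head=2 tail=0 count=2
After op 7 (read()): arr=[13 3 5 7] head=3 tail=0 count=1
After op 8 (read()): arr=[13 3 5 7] head=0 tail=0 count=0
After op 9 (write(23)): arr=[23 3 5 7] head=0 tail=1 count=1
After op 10 (write(17)): arr=[23 17 5 7] head=0 tail=2 count=2
After op 11 (read()): arr=[23 17 5 7] head=1 tail=2 count=1
After op 12 (write(14)): arr=[23 17 14 7] head=1 tail=3 count=2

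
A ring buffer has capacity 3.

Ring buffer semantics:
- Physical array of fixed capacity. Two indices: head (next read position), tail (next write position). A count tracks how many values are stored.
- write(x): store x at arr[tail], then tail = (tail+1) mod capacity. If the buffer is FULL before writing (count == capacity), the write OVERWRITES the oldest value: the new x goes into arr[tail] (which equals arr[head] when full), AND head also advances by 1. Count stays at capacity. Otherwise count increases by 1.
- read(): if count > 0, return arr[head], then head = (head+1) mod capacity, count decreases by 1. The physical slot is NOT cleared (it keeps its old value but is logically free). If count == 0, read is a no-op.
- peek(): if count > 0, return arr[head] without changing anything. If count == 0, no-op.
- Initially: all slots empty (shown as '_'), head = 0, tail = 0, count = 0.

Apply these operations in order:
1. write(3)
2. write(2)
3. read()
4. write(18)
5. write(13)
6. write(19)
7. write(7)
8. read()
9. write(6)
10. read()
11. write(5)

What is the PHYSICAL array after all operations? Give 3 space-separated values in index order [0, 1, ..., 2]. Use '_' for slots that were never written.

After op 1 (write(3)): arr=[3 _ _] head=0 tail=1 count=1
After op 2 (write(2)): arr=[3 2 _] head=0 tail=2 count=2
After op 3 (read()): arr=[3 2 _] head=1 tail=2 count=1
After op 4 (write(18)): arr=[3 2 18] head=1 tail=0 count=2
After op 5 (write(13)): arr=[13 2 18] head=1 tail=1 count=3
After op 6 (write(19)): arr=[13 19 18] head=2 tail=2 count=3
After op 7 (write(7)): arr=[13 19 7] head=0 tail=0 count=3
After op 8 (read()): arr=[13 19 7] head=1 tail=0 count=2
After op 9 (write(6)): arr=[6 19 7] head=1 tail=1 count=3
After op 10 (read()): arr=[6 19 7] head=2 tail=1 count=2
After op 11 (write(5)): arr=[6 5 7] head=2 tail=2 count=3

Answer: 6 5 7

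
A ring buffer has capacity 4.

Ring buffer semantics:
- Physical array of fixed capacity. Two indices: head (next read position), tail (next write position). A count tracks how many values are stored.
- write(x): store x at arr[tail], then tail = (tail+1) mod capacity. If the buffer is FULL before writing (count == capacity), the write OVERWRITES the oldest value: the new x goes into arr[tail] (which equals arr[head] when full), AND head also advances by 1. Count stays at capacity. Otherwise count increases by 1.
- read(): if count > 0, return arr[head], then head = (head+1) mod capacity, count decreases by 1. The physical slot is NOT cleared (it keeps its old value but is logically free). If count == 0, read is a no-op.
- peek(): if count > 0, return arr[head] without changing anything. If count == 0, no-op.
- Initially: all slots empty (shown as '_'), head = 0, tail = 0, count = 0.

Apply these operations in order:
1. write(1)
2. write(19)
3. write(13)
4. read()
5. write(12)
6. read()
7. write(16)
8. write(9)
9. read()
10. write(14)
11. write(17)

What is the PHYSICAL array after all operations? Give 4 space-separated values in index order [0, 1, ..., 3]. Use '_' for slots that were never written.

After op 1 (write(1)): arr=[1 _ _ _] head=0 tail=1 count=1
After op 2 (write(19)): arr=[1 19 _ _] head=0 tail=2 count=2
After op 3 (write(13)): arr=[1 19 13 _] head=0 tail=3 count=3
After op 4 (read()): arr=[1 19 13 _] head=1 tail=3 count=2
After op 5 (write(12)): arr=[1 19 13 12] head=1 tail=0 count=3
After op 6 (read()): arr=[1 19 13 12] head=2 tail=0 count=2
After op 7 (write(16)): arr=[16 19 13 12] head=2 tail=1 count=3
After op 8 (write(9)): arr=[16 9 13 12] head=2 tail=2 count=4
After op 9 (read()): arr=[16 9 13 12] head=3 tail=2 count=3
After op 10 (write(14)): arr=[16 9 14 12] head=3 tail=3 count=4
After op 11 (write(17)): arr=[16 9 14 17] head=0 tail=0 count=4

Answer: 16 9 14 17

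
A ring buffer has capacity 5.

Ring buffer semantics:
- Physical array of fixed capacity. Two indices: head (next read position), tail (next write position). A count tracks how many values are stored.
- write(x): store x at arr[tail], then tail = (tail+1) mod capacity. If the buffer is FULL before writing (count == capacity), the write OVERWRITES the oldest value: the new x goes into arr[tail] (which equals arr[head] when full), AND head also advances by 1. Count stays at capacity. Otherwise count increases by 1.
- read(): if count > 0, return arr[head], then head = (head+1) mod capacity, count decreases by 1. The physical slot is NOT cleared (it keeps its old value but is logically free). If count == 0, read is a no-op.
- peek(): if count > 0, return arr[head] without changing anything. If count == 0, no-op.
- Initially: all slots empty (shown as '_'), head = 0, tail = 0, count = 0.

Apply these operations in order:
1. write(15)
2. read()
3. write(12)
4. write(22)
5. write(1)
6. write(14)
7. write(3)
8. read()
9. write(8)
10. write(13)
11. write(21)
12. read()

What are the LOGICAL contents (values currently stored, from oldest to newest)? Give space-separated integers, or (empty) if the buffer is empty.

After op 1 (write(15)): arr=[15 _ _ _ _] head=0 tail=1 count=1
After op 2 (read()): arr=[15 _ _ _ _] head=1 tail=1 count=0
After op 3 (write(12)): arr=[15 12 _ _ _] head=1 tail=2 count=1
After op 4 (write(22)): arr=[15 12 22 _ _] head=1 tail=3 count=2
After op 5 (write(1)): arr=[15 12 22 1 _] head=1 tail=4 count=3
After op 6 (write(14)): arr=[15 12 22 1 14] head=1 tail=0 count=4
After op 7 (write(3)): arr=[3 12 22 1 14] head=1 tail=1 count=5
After op 8 (read()): arr=[3 12 22 1 14] head=2 tail=1 count=4
After op 9 (write(8)): arr=[3 8 22 1 14] head=2 tail=2 count=5
After op 10 (write(13)): arr=[3 8 13 1 14] head=3 tail=3 count=5
After op 11 (write(21)): arr=[3 8 13 21 14] head=4 tail=4 count=5
After op 12 (read()): arr=[3 8 13 21 14] head=0 tail=4 count=4

Answer: 3 8 13 21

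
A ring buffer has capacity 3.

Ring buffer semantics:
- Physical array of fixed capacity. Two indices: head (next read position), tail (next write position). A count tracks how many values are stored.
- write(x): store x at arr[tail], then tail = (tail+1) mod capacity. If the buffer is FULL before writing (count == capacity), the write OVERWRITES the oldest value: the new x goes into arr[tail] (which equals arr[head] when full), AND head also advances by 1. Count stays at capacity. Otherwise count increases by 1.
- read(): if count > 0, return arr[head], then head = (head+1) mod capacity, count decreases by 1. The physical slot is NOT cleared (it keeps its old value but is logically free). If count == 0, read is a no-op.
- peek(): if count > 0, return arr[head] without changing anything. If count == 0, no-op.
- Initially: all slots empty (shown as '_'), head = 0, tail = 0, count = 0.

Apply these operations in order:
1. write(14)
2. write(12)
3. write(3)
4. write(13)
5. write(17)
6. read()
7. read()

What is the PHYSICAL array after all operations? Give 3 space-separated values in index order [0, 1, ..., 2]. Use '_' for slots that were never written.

Answer: 13 17 3

Derivation:
After op 1 (write(14)): arr=[14 _ _] head=0 tail=1 count=1
After op 2 (write(12)): arr=[14 12 _] head=0 tail=2 count=2
After op 3 (write(3)): arr=[14 12 3] head=0 tail=0 count=3
After op 4 (write(13)): arr=[13 12 3] head=1 tail=1 count=3
After op 5 (write(17)): arr=[13 17 3] head=2 tail=2 count=3
After op 6 (read()): arr=[13 17 3] head=0 tail=2 count=2
After op 7 (read()): arr=[13 17 3] head=1 tail=2 count=1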